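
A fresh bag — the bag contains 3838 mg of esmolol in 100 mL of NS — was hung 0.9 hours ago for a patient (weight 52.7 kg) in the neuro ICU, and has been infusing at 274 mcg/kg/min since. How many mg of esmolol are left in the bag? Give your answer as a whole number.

3058 mg

Dose = 274 mcg/kg/min × 52.7 kg = 14439.8 mcg/min
14439.8 mcg/min × 60 min/hr = 866388 mcg/hr
Concentration = 3838 mg ÷ 100 mL = 38.38 mg/mL = 38380 mcg/mL
Rate = 866388 mcg/hr ÷ 38380 mcg/mL = 22.57394 mL/hr
Volume infused = 22.57394 mL/hr × 0.9 hr = 20.31655 mL
Volume remaining = 100 − 20.31655 = 79.68345 mL
Drug remaining = 79.68345 mL × 38380 mcg/mL = 3058251 mcg = 3058.251 mg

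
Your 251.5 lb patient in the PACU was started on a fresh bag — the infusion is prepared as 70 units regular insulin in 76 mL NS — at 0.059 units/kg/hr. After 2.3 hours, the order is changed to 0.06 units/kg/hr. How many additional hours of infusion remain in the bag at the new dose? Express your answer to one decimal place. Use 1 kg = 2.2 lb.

Initial rate:
Weight = 251.5 lb ÷ 2.2 lb/kg = 114.3182 kg
Dose = 0.059 units/kg/hr × 114.3182 kg = 6.744773 units/hr
Concentration = 70 units ÷ 76 mL = 0.9210526 units/mL
Rate = 6.744773 units/hr ÷ 0.9210526 units/mL = 7.322896 mL/hr
Volume infused so far = 7.322896 mL/hr × 2.3 hr = 16.84266 mL
Volume remaining = 76 − 16.84266 = 59.15734 mL
New rate:
Dose = 0.06 units/kg/hr × 114.3182 kg = 6.859091 units/hr
Rate = 6.859091 units/hr ÷ 0.9210526 units/mL = 7.447013 mL/hr
Time remaining = 59.15734 mL ÷ 7.447013 mL/hr = 7.943767 hr

7.9 hours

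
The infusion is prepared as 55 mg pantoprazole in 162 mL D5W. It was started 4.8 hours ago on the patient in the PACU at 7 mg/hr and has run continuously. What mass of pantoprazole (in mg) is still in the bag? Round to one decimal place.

Concentration = 55 mg ÷ 162 mL = 0.3395062 mg/mL
Rate = 7 mg/hr ÷ 0.3395062 mg/mL = 20.61818 mL/hr
Volume infused = 20.61818 mL/hr × 4.8 hr = 98.96727 mL
Volume remaining = 162 − 98.96727 = 63.03273 mL
Drug remaining = 63.03273 mL × 0.3395062 mg/mL = 21.4 mg

21.4 mg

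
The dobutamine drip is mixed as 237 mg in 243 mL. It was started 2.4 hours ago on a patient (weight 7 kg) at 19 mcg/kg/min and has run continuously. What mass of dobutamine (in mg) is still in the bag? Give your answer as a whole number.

218 mg

Dose = 19 mcg/kg/min × 7 kg = 133 mcg/min
133 mcg/min × 60 min/hr = 7980 mcg/hr
Concentration = 237 mg ÷ 243 mL = 0.9753086 mg/mL = 975.3086 mcg/mL
Rate = 7980 mcg/hr ÷ 975.3086 mcg/mL = 8.182025 mL/hr
Volume infused = 8.182025 mL/hr × 2.4 hr = 19.63686 mL
Volume remaining = 243 − 19.63686 = 223.3631 mL
Drug remaining = 223.3631 mL × 975.3086 mcg/mL = 217848 mcg = 217.848 mg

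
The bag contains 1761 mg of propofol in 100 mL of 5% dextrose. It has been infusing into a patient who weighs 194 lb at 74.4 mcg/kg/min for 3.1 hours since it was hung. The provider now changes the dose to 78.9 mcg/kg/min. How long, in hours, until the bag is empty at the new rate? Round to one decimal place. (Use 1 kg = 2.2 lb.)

1.3 hours

Initial rate:
Weight = 194 lb ÷ 2.2 lb/kg = 88.18182 kg
Dose = 74.4 mcg/kg/min × 88.18182 kg = 6560.727 mcg/min
6560.727 mcg/min × 60 min/hr = 393643.6 mcg/hr
Concentration = 1761 mg ÷ 100 mL = 17.61 mg/mL = 17610 mcg/mL
Rate = 393643.6 mcg/hr ÷ 17610 mcg/mL = 22.35341 mL/hr
Volume infused so far = 22.35341 mL/hr × 3.1 hr = 69.29559 mL
Volume remaining = 100 − 69.29559 = 30.70441 mL
New rate:
Dose = 78.9 mcg/kg/min × 88.18182 kg = 6957.545 mcg/min
6957.545 mcg/min × 60 min/hr = 417452.7 mcg/hr
Rate = 417452.7 mcg/hr ÷ 17610 mcg/mL = 23.70544 mL/hr
Time remaining = 30.70441 mL ÷ 23.70544 mL/hr = 1.295248 hr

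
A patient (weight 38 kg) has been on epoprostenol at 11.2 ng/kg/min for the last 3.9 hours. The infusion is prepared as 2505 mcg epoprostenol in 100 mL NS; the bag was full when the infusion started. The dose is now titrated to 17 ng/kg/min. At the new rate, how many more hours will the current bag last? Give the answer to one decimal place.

62.1 hours

Initial rate:
Dose = 11.2 ng/kg/min × 38 kg = 425.6 ng/min
425.6 ng/min × 60 min/hr = 25536 ng/hr
Concentration = 2505 mcg ÷ 100 mL = 25.05 mcg/mL = 25050 ng/mL
Rate = 25536 ng/hr ÷ 25050 ng/mL = 1.019401 mL/hr
Volume infused so far = 1.019401 mL/hr × 3.9 hr = 3.975665 mL
Volume remaining = 100 − 3.975665 = 96.02434 mL
New rate:
Dose = 17 ng/kg/min × 38 kg = 646 ng/min
646 ng/min × 60 min/hr = 38760 ng/hr
Rate = 38760 ng/hr ÷ 25050 ng/mL = 1.547305 mL/hr
Time remaining = 96.02434 mL ÷ 1.547305 mL/hr = 62.05907 hr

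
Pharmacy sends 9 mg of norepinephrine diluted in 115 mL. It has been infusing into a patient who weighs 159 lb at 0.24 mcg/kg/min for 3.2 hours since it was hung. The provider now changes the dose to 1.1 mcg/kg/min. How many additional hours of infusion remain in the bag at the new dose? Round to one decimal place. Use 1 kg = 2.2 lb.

Initial rate:
Weight = 159 lb ÷ 2.2 lb/kg = 72.27273 kg
Dose = 0.24 mcg/kg/min × 72.27273 kg = 17.34545 mcg/min
17.34545 mcg/min × 60 min/hr = 1040.727 mcg/hr
Concentration = 9 mg ÷ 115 mL = 0.07826087 mg/mL = 78.26087 mcg/mL
Rate = 1040.727 mcg/hr ÷ 78.26087 mcg/mL = 13.29818 mL/hr
Volume infused so far = 13.29818 mL/hr × 3.2 hr = 42.55418 mL
Volume remaining = 115 − 42.55418 = 72.44582 mL
New rate:
Dose = 1.1 mcg/kg/min × 72.27273 kg = 79.5 mcg/min
79.5 mcg/min × 60 min/hr = 4770 mcg/hr
Rate = 4770 mcg/hr ÷ 78.26087 mcg/mL = 60.95 mL/hr
Time remaining = 72.44582 mL ÷ 60.95 mL/hr = 1.188611 hr

1.2 hours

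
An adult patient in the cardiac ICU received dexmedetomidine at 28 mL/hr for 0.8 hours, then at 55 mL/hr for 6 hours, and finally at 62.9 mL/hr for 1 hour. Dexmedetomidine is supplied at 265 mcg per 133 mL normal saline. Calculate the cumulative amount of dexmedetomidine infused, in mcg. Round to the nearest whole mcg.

Concentration = 265 mcg ÷ 133 mL = 1.992481 mcg/mL
Stage 1: 28 mL/hr × 0.8 hr = 22.4 mL → 22.4 mL × 1.992481 mcg/mL = 44.63158 mcg
Stage 2: 55 mL/hr × 6 hr = 330 mL → 330 mL × 1.992481 mcg/mL = 657.5188 mcg
Stage 3: 62.9 mL/hr × 1 hr = 62.9 mL → 62.9 mL × 1.992481 mcg/mL = 125.3271 mcg
Total = 44.63158 + 657.5188 + 125.3271 = 827.4774 mcg

827 mcg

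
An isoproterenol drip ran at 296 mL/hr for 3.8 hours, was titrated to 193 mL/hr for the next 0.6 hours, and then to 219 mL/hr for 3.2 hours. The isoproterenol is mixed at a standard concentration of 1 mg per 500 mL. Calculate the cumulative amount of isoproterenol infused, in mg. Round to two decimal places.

Concentration = 1 mg ÷ 500 mL = 0.002 mg/mL
Stage 1: 296 mL/hr × 3.8 hr = 1124.8 mL → 1124.8 mL × 0.002 mg/mL = 2.2496 mg
Stage 2: 193 mL/hr × 0.6 hr = 115.8 mL → 115.8 mL × 0.002 mg/mL = 0.2316 mg
Stage 3: 219 mL/hr × 3.2 hr = 700.8 mL → 700.8 mL × 0.002 mg/mL = 1.4016 mg
Total = 2.2496 + 0.2316 + 1.4016 = 3.8828 mg

3.88 mg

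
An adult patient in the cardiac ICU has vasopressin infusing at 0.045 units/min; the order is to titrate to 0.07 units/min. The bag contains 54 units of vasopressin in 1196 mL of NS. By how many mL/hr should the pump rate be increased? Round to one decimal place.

33.2 mL/hr

At the current dose:
0.045 units/min × 60 min/hr = 2.7 units/hr
Concentration = 54 units ÷ 1196 mL = 0.0451505 units/mL
Rate = 2.7 units/hr ÷ 0.0451505 units/mL = 59.8 mL/hr
At the new dose:
0.07 units/min × 60 min/hr = 4.2 units/hr
Rate = 4.2 units/hr ÷ 0.0451505 units/mL = 93.02222 mL/hr
Change = 93.02222 − 59.8 = 33.22222 mL/hr → 33.22222 mL/hr increase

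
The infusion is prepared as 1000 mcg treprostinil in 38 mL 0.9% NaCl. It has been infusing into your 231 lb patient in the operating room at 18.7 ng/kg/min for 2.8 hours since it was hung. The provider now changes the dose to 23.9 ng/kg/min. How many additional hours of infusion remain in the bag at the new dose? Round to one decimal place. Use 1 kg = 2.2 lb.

4.5 hours

Initial rate:
Weight = 231 lb ÷ 2.2 lb/kg = 105 kg
Dose = 18.7 ng/kg/min × 105 kg = 1963.5 ng/min
1963.5 ng/min × 60 min/hr = 117810 ng/hr
Concentration = 1000 mcg ÷ 38 mL = 26.31579 mcg/mL = 26315.79 ng/mL
Rate = 117810 ng/hr ÷ 26315.79 ng/mL = 4.47678 mL/hr
Volume infused so far = 4.47678 mL/hr × 2.8 hr = 12.53498 mL
Volume remaining = 38 − 12.53498 = 25.46502 mL
New rate:
Dose = 23.9 ng/kg/min × 105 kg = 2509.5 ng/min
2509.5 ng/min × 60 min/hr = 150570 ng/hr
Rate = 150570 ng/hr ÷ 26315.79 ng/mL = 5.72166 mL/hr
Time remaining = 25.46502 mL ÷ 5.72166 mL/hr = 4.450634 hr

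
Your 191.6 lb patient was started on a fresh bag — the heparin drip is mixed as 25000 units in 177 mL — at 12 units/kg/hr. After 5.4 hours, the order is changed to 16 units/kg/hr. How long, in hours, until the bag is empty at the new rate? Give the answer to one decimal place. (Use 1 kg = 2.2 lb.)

13.9 hours

Initial rate:
Weight = 191.6 lb ÷ 2.2 lb/kg = 87.09091 kg
Dose = 12 units/kg/hr × 87.09091 kg = 1045.091 units/hr
Concentration = 25000 units ÷ 177 mL = 141.2429 units/mL
Rate = 1045.091 units/hr ÷ 141.2429 units/mL = 7.399244 mL/hr
Volume infused so far = 7.399244 mL/hr × 5.4 hr = 39.95592 mL
Volume remaining = 177 − 39.95592 = 137.0441 mL
New rate:
Dose = 16 units/kg/hr × 87.09091 kg = 1393.455 units/hr
Rate = 1393.455 units/hr ÷ 141.2429 units/mL = 9.865658 mL/hr
Time remaining = 137.0441 mL ÷ 9.865658 mL/hr = 13.89102 hr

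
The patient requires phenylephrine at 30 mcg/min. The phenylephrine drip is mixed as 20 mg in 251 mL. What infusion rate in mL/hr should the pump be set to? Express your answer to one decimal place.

22.6 mL/hr

30 mcg/min × 60 min/hr = 1800 mcg/hr
Concentration = 20 mg ÷ 251 mL = 0.07968127 mg/mL = 79.68127 mcg/mL
Rate = 1800 mcg/hr ÷ 79.68127 mcg/mL = 22.59 mL/hr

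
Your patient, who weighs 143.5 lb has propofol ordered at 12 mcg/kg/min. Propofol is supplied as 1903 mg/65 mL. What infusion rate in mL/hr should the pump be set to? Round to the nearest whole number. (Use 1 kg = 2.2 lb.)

Weight = 143.5 lb ÷ 2.2 lb/kg = 65.22727 kg
Dose = 12 mcg/kg/min × 65.22727 kg = 782.7273 mcg/min
782.7273 mcg/min × 60 min/hr = 46963.64 mcg/hr
Concentration = 1903 mg ÷ 65 mL = 29.27692 mg/mL = 29276.92 mcg/mL
Rate = 46963.64 mcg/hr ÷ 29276.92 mcg/mL = 1.604118 mL/hr

2 mL/hr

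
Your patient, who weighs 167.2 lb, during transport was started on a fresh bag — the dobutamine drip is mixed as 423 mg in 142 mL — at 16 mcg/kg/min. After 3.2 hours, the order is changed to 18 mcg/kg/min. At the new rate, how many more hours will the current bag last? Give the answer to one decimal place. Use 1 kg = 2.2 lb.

Initial rate:
Weight = 167.2 lb ÷ 2.2 lb/kg = 76 kg
Dose = 16 mcg/kg/min × 76 kg = 1216 mcg/min
1216 mcg/min × 60 min/hr = 72960 mcg/hr
Concentration = 423 mg ÷ 142 mL = 2.978873 mg/mL = 2978.873 mcg/mL
Rate = 72960 mcg/hr ÷ 2978.873 mcg/mL = 24.49248 mL/hr
Volume infused so far = 24.49248 mL/hr × 3.2 hr = 78.37594 mL
Volume remaining = 142 − 78.37594 = 63.62406 mL
New rate:
Dose = 18 mcg/kg/min × 76 kg = 1368 mcg/min
1368 mcg/min × 60 min/hr = 82080 mcg/hr
Rate = 82080 mcg/hr ÷ 2978.873 mcg/mL = 27.55404 mL/hr
Time remaining = 63.62406 mL ÷ 27.55404 mL/hr = 2.309064 hr

2.3 hours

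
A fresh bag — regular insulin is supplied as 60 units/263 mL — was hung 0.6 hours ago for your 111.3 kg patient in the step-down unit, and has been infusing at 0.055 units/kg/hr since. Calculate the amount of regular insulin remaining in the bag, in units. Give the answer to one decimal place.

Dose = 0.055 units/kg/hr × 111.3 kg = 6.1215 units/hr
Concentration = 60 units ÷ 263 mL = 0.2281369 units/mL
Rate = 6.1215 units/hr ÷ 0.2281369 units/mL = 26.83257 mL/hr
Volume infused = 26.83257 mL/hr × 0.6 hr = 16.09954 mL
Volume remaining = 263 − 16.09954 = 246.9005 mL
Drug remaining = 246.9005 mL × 0.2281369 units/mL = 56.3271 units

56.3 units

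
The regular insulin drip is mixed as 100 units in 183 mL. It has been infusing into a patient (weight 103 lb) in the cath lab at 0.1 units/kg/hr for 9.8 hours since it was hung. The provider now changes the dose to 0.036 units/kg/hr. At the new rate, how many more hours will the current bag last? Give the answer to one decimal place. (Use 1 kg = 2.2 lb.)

32.1 hours

Initial rate:
Weight = 103 lb ÷ 2.2 lb/kg = 46.81818 kg
Dose = 0.1 units/kg/hr × 46.81818 kg = 4.681818 units/hr
Concentration = 100 units ÷ 183 mL = 0.5464481 units/mL
Rate = 4.681818 units/hr ÷ 0.5464481 units/mL = 8.567727 mL/hr
Volume infused so far = 8.567727 mL/hr × 9.8 hr = 83.96373 mL
Volume remaining = 183 − 83.96373 = 99.03627 mL
New rate:
Dose = 0.036 units/kg/hr × 46.81818 kg = 1.685455 units/hr
Rate = 1.685455 units/hr ÷ 0.5464481 units/mL = 3.084382 mL/hr
Time remaining = 99.03627 mL ÷ 3.084382 mL/hr = 32.10895 hr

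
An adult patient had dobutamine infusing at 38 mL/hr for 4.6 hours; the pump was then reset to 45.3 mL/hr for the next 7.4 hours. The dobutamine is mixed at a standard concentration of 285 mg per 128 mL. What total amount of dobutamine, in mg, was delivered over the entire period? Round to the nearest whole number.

1136 mg

Concentration = 285 mg ÷ 128 mL = 2.226562 mg/mL
Stage 1: 38 mL/hr × 4.6 hr = 174.8 mL → 174.8 mL × 2.226562 mg/mL = 389.2031 mg
Stage 2: 45.3 mL/hr × 7.4 hr = 335.22 mL → 335.22 mL × 2.226562 mg/mL = 746.3883 mg
Total = 389.2031 + 746.3883 = 1135.591 mg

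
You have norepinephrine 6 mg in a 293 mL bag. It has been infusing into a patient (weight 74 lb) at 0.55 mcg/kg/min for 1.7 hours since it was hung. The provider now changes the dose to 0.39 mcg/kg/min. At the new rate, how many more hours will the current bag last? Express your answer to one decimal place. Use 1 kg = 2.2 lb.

Initial rate:
Weight = 74 lb ÷ 2.2 lb/kg = 33.63636 kg
Dose = 0.55 mcg/kg/min × 33.63636 kg = 18.5 mcg/min
18.5 mcg/min × 60 min/hr = 1110 mcg/hr
Concentration = 6 mg ÷ 293 mL = 0.02047782 mg/mL = 20.47782 mcg/mL
Rate = 1110 mcg/hr ÷ 20.47782 mcg/mL = 54.205 mL/hr
Volume infused so far = 54.205 mL/hr × 1.7 hr = 92.1485 mL
Volume remaining = 293 − 92.1485 = 200.8515 mL
New rate:
Dose = 0.39 mcg/kg/min × 33.63636 kg = 13.11818 mcg/min
13.11818 mcg/min × 60 min/hr = 787.0909 mcg/hr
Rate = 787.0909 mcg/hr ÷ 20.47782 mcg/mL = 38.43627 mL/hr
Time remaining = 200.8515 mL ÷ 38.43627 mL/hr = 5.225572 hr

5.2 hours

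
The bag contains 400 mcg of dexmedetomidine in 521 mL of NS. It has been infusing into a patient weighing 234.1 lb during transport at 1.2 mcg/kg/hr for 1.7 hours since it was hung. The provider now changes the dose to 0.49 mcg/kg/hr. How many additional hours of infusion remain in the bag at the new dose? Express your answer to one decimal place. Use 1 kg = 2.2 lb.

Initial rate:
Weight = 234.1 lb ÷ 2.2 lb/kg = 106.4091 kg
Dose = 1.2 mcg/kg/hr × 106.4091 kg = 127.6909 mcg/hr
Concentration = 400 mcg ÷ 521 mL = 0.7677543 mcg/mL
Rate = 127.6909 mcg/hr ÷ 0.7677543 mcg/mL = 166.3174 mL/hr
Volume infused so far = 166.3174 mL/hr × 1.7 hr = 282.7396 mL
Volume remaining = 521 − 282.7396 = 238.2604 mL
New rate:
Dose = 0.49 mcg/kg/hr × 106.4091 kg = 52.14045 mcg/hr
Rate = 52.14045 mcg/hr ÷ 0.7677543 mcg/mL = 67.91294 mL/hr
Time remaining = 238.2604 mL ÷ 67.91294 mL/hr = 3.508321 hr

3.5 hours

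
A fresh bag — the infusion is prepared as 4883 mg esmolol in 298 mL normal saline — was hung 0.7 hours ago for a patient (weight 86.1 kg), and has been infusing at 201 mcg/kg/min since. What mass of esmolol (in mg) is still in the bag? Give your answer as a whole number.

Dose = 201 mcg/kg/min × 86.1 kg = 17306.1 mcg/min
17306.1 mcg/min × 60 min/hr = 1038366 mcg/hr
Concentration = 4883 mg ÷ 298 mL = 16.38591 mg/mL = 16385.91 mcg/mL
Rate = 1038366 mcg/hr ÷ 16385.91 mcg/mL = 63.36946 mL/hr
Volume infused = 63.36946 mL/hr × 0.7 hr = 44.35862 mL
Volume remaining = 298 − 44.35862 = 253.6414 mL
Drug remaining = 253.6414 mL × 16385.91 mcg/mL = 4156144 mcg = 4156.144 mg

4156 mg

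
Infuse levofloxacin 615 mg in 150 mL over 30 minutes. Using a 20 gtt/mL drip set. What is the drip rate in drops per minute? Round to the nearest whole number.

100 gtt/min

150 mL ÷ (30 min) = 5 mL/min
5 mL/min × 20 gtt/mL = 100 gtt/min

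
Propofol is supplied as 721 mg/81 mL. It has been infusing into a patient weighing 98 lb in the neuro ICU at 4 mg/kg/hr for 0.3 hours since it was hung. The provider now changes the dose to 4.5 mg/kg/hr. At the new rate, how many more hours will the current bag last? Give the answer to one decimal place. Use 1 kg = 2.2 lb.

3.3 hours

Initial rate:
Weight = 98 lb ÷ 2.2 lb/kg = 44.54545 kg
Dose = 4 mg/kg/hr × 44.54545 kg = 178.1818 mg/hr
Concentration = 721 mg ÷ 81 mL = 8.901235 mg/mL
Rate = 178.1818 mg/hr ÷ 8.901235 mg/mL = 20.01765 mL/hr
Volume infused so far = 20.01765 mL/hr × 0.3 hr = 6.005296 mL
Volume remaining = 81 − 6.005296 = 74.9947 mL
New rate:
Dose = 4.5 mg/kg/hr × 44.54545 kg = 200.4545 mg/hr
Rate = 200.4545 mg/hr ÷ 8.901235 mg/mL = 22.51986 mL/hr
Time remaining = 74.9947 mL ÷ 22.51986 mL/hr = 3.330159 hr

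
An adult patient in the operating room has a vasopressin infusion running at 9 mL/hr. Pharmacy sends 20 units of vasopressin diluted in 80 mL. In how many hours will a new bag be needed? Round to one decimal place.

Duration = 80 mL ÷ 9 mL/hr = 8.888889 hr

8.9 hours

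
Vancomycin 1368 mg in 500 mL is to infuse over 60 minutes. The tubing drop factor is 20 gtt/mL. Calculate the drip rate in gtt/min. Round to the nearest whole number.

167 gtt/min

500 mL ÷ (60 min) = 8.333333 mL/min
8.333333 mL/min × 20 gtt/mL = 166.6667 gtt/min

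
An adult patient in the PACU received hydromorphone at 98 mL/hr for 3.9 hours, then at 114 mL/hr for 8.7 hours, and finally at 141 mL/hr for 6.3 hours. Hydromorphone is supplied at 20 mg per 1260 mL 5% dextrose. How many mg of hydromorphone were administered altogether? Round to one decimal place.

35.9 mg

Concentration = 20 mg ÷ 1260 mL = 0.01587302 mg/mL
Stage 1: 98 mL/hr × 3.9 hr = 382.2 mL → 382.2 mL × 0.01587302 mg/mL = 6.066667 mg
Stage 2: 114 mL/hr × 8.7 hr = 991.8 mL → 991.8 mL × 0.01587302 mg/mL = 15.74286 mg
Stage 3: 141 mL/hr × 6.3 hr = 888.3 mL → 888.3 mL × 0.01587302 mg/mL = 14.1 mg
Total = 6.066667 + 15.74286 + 14.1 = 35.90952 mg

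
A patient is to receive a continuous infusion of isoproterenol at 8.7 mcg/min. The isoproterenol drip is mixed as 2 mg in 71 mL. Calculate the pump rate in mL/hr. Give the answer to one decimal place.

8.7 mcg/min × 60 min/hr = 522 mcg/hr
Concentration = 2 mg ÷ 71 mL = 0.02816901 mg/mL = 28.16901 mcg/mL
Rate = 522 mcg/hr ÷ 28.16901 mcg/mL = 18.531 mL/hr

18.5 mL/hr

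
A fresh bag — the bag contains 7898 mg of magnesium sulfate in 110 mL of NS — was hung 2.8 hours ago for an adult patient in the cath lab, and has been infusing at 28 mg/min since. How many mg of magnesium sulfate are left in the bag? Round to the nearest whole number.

3194 mg

28 mg/min × 60 min/hr = 1680 mg/hr
Concentration = 7898 mg ÷ 110 mL = 71.8 mg/mL
Rate = 1680 mg/hr ÷ 71.8 mg/mL = 23.39833 mL/hr
Volume infused = 23.39833 mL/hr × 2.8 hr = 65.51532 mL
Volume remaining = 110 − 65.51532 = 44.48468 mL
Drug remaining = 44.48468 mL × 71.8 mg/mL = 3194 mg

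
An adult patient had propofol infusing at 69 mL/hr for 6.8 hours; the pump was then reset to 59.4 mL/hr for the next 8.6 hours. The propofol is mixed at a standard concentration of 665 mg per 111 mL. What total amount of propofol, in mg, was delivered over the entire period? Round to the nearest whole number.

5871 mg

Concentration = 665 mg ÷ 111 mL = 5.990991 mg/mL
Stage 1: 69 mL/hr × 6.8 hr = 469.2 mL → 469.2 mL × 5.990991 mg/mL = 2810.973 mg
Stage 2: 59.4 mL/hr × 8.6 hr = 510.84 mL → 510.84 mL × 5.990991 mg/mL = 3060.438 mg
Total = 2810.973 + 3060.438 = 5871.411 mg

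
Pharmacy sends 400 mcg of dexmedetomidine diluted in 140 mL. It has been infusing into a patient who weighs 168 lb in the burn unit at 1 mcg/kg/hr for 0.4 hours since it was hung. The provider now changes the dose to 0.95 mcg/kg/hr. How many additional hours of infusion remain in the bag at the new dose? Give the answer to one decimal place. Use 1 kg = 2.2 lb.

Initial rate:
Weight = 168 lb ÷ 2.2 lb/kg = 76.36364 kg
Dose = 1 mcg/kg/hr × 76.36364 kg = 76.36364 mcg/hr
Concentration = 400 mcg ÷ 140 mL = 2.857143 mcg/mL
Rate = 76.36364 mcg/hr ÷ 2.857143 mcg/mL = 26.72727 mL/hr
Volume infused so far = 26.72727 mL/hr × 0.4 hr = 10.69091 mL
Volume remaining = 140 − 10.69091 = 129.3091 mL
New rate:
Dose = 0.95 mcg/kg/hr × 76.36364 kg = 72.54545 mcg/hr
Rate = 72.54545 mcg/hr ÷ 2.857143 mcg/mL = 25.39091 mL/hr
Time remaining = 129.3091 mL ÷ 25.39091 mL/hr = 5.092732 hr

5.1 hours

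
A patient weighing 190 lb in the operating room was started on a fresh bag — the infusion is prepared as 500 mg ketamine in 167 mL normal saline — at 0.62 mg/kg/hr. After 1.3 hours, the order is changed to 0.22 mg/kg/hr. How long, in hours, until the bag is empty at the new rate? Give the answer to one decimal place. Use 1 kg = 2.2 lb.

Initial rate:
Weight = 190 lb ÷ 2.2 lb/kg = 86.36364 kg
Dose = 0.62 mg/kg/hr × 86.36364 kg = 53.54545 mg/hr
Concentration = 500 mg ÷ 167 mL = 2.994012 mg/mL
Rate = 53.54545 mg/hr ÷ 2.994012 mg/mL = 17.88418 mL/hr
Volume infused so far = 17.88418 mL/hr × 1.3 hr = 23.24944 mL
Volume remaining = 167 − 23.24944 = 143.7506 mL
New rate:
Dose = 0.22 mg/kg/hr × 86.36364 kg = 19 mg/hr
Rate = 19 mg/hr ÷ 2.994012 mg/mL = 6.346 mL/hr
Time remaining = 143.7506 mL ÷ 6.346 mL/hr = 22.65215 hr

22.7 hours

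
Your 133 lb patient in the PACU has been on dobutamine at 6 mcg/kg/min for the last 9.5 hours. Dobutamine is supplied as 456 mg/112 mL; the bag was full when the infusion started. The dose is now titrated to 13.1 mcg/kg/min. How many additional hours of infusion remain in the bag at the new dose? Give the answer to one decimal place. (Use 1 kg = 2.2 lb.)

5.2 hours

Initial rate:
Weight = 133 lb ÷ 2.2 lb/kg = 60.45455 kg
Dose = 6 mcg/kg/min × 60.45455 kg = 362.7273 mcg/min
362.7273 mcg/min × 60 min/hr = 21763.64 mcg/hr
Concentration = 456 mg ÷ 112 mL = 4.071429 mg/mL = 4071.429 mcg/mL
Rate = 21763.64 mcg/hr ÷ 4071.429 mcg/mL = 5.345455 mL/hr
Volume infused so far = 5.345455 mL/hr × 9.5 hr = 50.78182 mL
Volume remaining = 112 − 50.78182 = 61.21818 mL
New rate:
Dose = 13.1 mcg/kg/min × 60.45455 kg = 791.9545 mcg/min
791.9545 mcg/min × 60 min/hr = 47517.27 mcg/hr
Rate = 47517.27 mcg/hr ÷ 4071.429 mcg/mL = 11.67091 mL/hr
Time remaining = 61.21818 mL ÷ 11.67091 mL/hr = 5.245365 hr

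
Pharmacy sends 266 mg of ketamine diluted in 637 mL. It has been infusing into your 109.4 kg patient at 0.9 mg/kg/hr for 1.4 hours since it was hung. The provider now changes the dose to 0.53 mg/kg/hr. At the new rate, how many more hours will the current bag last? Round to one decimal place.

Initial rate:
Dose = 0.9 mg/kg/hr × 109.4 kg = 98.46 mg/hr
Concentration = 266 mg ÷ 637 mL = 0.4175824 mg/mL
Rate = 98.46 mg/hr ÷ 0.4175824 mg/mL = 235.7858 mL/hr
Volume infused so far = 235.7858 mL/hr × 1.4 hr = 330.1001 mL
Volume remaining = 637 − 330.1001 = 306.8999 mL
New rate:
Dose = 0.53 mg/kg/hr × 109.4 kg = 57.982 mg/hr
Rate = 57.982 mg/hr ÷ 0.4175824 mg/mL = 138.8516 mL/hr
Time remaining = 306.8999 mL ÷ 138.8516 mL/hr = 2.210272 hr

2.2 hours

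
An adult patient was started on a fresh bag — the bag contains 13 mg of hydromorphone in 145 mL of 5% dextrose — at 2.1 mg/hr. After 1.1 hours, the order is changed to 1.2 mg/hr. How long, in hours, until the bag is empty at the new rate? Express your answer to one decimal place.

Initial rate:
Concentration = 13 mg ÷ 145 mL = 0.08965517 mg/mL
Rate = 2.1 mg/hr ÷ 0.08965517 mg/mL = 23.42308 mL/hr
Volume infused so far = 23.42308 mL/hr × 1.1 hr = 25.76538 mL
Volume remaining = 145 − 25.76538 = 119.2346 mL
New rate:
Rate = 1.2 mg/hr ÷ 0.08965517 mg/mL = 13.38462 mL/hr
Time remaining = 119.2346 mL ÷ 13.38462 mL/hr = 8.908333 hr

8.9 hours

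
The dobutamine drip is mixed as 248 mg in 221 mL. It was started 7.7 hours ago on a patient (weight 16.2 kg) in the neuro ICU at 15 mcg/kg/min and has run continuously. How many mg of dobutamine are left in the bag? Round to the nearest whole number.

Dose = 15 mcg/kg/min × 16.2 kg = 243 mcg/min
243 mcg/min × 60 min/hr = 14580 mcg/hr
Concentration = 248 mg ÷ 221 mL = 1.122172 mg/mL = 1122.172 mcg/mL
Rate = 14580 mcg/hr ÷ 1122.172 mcg/mL = 12.99266 mL/hr
Volume infused = 12.99266 mL/hr × 7.7 hr = 100.0435 mL
Volume remaining = 221 − 100.0435 = 120.9565 mL
Drug remaining = 120.9565 mL × 1122.172 mcg/mL = 135734 mcg = 135.734 mg

136 mg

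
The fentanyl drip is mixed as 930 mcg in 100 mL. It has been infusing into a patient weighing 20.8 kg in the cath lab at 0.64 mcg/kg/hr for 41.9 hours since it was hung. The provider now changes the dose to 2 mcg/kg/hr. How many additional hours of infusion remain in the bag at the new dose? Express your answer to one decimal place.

8.9 hours

Initial rate:
Dose = 0.64 mcg/kg/hr × 20.8 kg = 13.312 mcg/hr
Concentration = 930 mcg ÷ 100 mL = 9.3 mcg/mL
Rate = 13.312 mcg/hr ÷ 9.3 mcg/mL = 1.431398 mL/hr
Volume infused so far = 1.431398 mL/hr × 41.9 hr = 59.97557 mL
Volume remaining = 100 − 59.97557 = 40.02443 mL
New rate:
Dose = 2 mcg/kg/hr × 20.8 kg = 41.6 mcg/hr
Rate = 41.6 mcg/hr ÷ 9.3 mcg/mL = 4.473118 mL/hr
Time remaining = 40.02443 mL ÷ 4.473118 mL/hr = 8.947769 hr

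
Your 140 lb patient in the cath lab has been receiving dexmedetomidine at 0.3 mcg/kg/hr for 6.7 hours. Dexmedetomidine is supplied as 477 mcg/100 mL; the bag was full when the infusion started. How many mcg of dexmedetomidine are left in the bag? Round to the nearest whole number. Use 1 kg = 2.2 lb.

Weight = 140 lb ÷ 2.2 lb/kg = 63.63636 kg
Dose = 0.3 mcg/kg/hr × 63.63636 kg = 19.09091 mcg/hr
Concentration = 477 mcg ÷ 100 mL = 4.77 mcg/mL
Rate = 19.09091 mcg/hr ÷ 4.77 mcg/mL = 4.002287 mL/hr
Volume infused = 4.002287 mL/hr × 6.7 hr = 26.81532 mL
Volume remaining = 100 − 26.81532 = 73.18468 mL
Drug remaining = 73.18468 mL × 4.77 mcg/mL = 349.0909 mcg

349 mcg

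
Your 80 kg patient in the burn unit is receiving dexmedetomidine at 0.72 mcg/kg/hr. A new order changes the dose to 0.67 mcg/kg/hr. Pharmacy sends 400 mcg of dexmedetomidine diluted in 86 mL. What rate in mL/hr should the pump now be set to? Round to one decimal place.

11.5 mL/hr

Dose = 0.67 mcg/kg/hr × 80 kg = 53.6 mcg/hr
Concentration = 400 mcg ÷ 86 mL = 4.651163 mcg/mL
Rate = 53.6 mcg/hr ÷ 4.651163 mcg/mL = 11.524 mL/hr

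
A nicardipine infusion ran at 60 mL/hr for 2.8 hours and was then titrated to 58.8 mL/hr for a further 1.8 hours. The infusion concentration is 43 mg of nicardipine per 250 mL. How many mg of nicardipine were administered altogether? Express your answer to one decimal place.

47.1 mg

Concentration = 43 mg ÷ 250 mL = 0.172 mg/mL
Stage 1: 60 mL/hr × 2.8 hr = 168 mL → 168 mL × 0.172 mg/mL = 28.896 mg
Stage 2: 58.8 mL/hr × 1.8 hr = 105.84 mL → 105.84 mL × 0.172 mg/mL = 18.20448 mg
Total = 28.896 + 18.20448 = 47.10048 mg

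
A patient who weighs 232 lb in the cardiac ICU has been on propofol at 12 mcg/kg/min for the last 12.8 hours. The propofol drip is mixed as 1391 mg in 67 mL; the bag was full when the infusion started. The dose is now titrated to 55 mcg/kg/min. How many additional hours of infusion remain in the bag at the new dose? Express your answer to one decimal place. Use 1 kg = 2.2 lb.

Initial rate:
Weight = 232 lb ÷ 2.2 lb/kg = 105.4545 kg
Dose = 12 mcg/kg/min × 105.4545 kg = 1265.455 mcg/min
1265.455 mcg/min × 60 min/hr = 75927.27 mcg/hr
Concentration = 1391 mg ÷ 67 mL = 20.76119 mg/mL = 20761.19 mcg/mL
Rate = 75927.27 mcg/hr ÷ 20761.19 mcg/mL = 3.657173 mL/hr
Volume infused so far = 3.657173 mL/hr × 12.8 hr = 46.81181 mL
Volume remaining = 67 − 46.81181 = 20.18819 mL
New rate:
Dose = 55 mcg/kg/min × 105.4545 kg = 5800 mcg/min
5800 mcg/min × 60 min/hr = 348000 mcg/hr
Rate = 348000 mcg/hr ÷ 20761.19 mcg/mL = 16.76204 mL/hr
Time remaining = 20.18819 mL ÷ 16.76204 mL/hr = 1.204399 hr

1.2 hours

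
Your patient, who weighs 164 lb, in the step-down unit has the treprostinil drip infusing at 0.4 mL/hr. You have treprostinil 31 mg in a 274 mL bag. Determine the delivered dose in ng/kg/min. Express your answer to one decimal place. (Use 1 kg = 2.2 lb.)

10.1 ng/kg/min

Weight = 164 lb ÷ 2.2 lb/kg = 74.54545 kg
Concentration = 31 mg ÷ 274 mL = 0.1131387 mg/mL = 113138.7 ng/mL
Drug rate = 0.4 mL/hr × 113138.7 ng/mL = 45255.47 ng/hr
45255.47 ng/hr ÷ 60 min/hr = 754.2579 ng/min
754.2579 ng/min ÷ 74.54545 kg = 10.11809 ng/kg/min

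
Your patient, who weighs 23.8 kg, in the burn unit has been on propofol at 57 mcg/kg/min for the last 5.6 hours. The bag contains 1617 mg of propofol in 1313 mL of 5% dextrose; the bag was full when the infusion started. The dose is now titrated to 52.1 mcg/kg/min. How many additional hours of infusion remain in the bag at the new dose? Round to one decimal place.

Initial rate:
Dose = 57 mcg/kg/min × 23.8 kg = 1356.6 mcg/min
1356.6 mcg/min × 60 min/hr = 81396 mcg/hr
Concentration = 1617 mg ÷ 1313 mL = 1.231531 mg/mL = 1231.531 mcg/mL
Rate = 81396 mcg/hr ÷ 1231.531 mcg/mL = 66.09335 mL/hr
Volume infused so far = 66.09335 mL/hr × 5.6 hr = 370.1228 mL
Volume remaining = 1313 − 370.1228 = 942.8772 mL
New rate:
Dose = 52.1 mcg/kg/min × 23.8 kg = 1239.98 mcg/min
1239.98 mcg/min × 60 min/hr = 74398.8 mcg/hr
Rate = 74398.8 mcg/hr ÷ 1231.531 mcg/mL = 60.41164 mL/hr
Time remaining = 942.8772 mL ÷ 60.41164 mL/hr = 15.60754 hr

15.6 hours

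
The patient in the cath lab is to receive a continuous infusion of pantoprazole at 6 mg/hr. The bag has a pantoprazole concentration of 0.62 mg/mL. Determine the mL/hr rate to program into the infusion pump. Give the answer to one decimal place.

9.7 mL/hr

Rate = 6 mg/hr ÷ 0.62 mg/mL = 9.677419 mL/hr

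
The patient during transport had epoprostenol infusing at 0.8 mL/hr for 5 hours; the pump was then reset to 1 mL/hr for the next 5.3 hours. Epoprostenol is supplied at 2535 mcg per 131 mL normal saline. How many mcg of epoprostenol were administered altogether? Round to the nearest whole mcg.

180 mcg

Concentration = 2535 mcg ÷ 131 mL = 19.35115 mcg/mL
Stage 1: 0.8 mL/hr × 5 hr = 4 mL → 4 mL × 19.35115 mcg/mL = 77.40458 mcg
Stage 2: 1 mL/hr × 5.3 hr = 5.3 mL → 5.3 mL × 19.35115 mcg/mL = 102.5611 mcg
Total = 77.40458 + 102.5611 = 179.9656 mcg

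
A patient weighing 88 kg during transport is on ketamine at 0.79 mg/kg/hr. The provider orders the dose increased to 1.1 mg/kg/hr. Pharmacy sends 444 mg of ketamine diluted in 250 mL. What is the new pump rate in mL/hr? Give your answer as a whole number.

Dose = 1.1 mg/kg/hr × 88 kg = 96.8 mg/hr
Concentration = 444 mg ÷ 250 mL = 1.776 mg/mL
Rate = 96.8 mg/hr ÷ 1.776 mg/mL = 54.5045 mL/hr

55 mL/hr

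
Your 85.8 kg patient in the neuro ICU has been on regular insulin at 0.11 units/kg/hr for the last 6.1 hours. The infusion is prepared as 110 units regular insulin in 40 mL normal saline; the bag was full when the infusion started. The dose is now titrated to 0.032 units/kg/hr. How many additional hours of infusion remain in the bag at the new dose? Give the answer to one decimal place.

Initial rate:
Dose = 0.11 units/kg/hr × 85.8 kg = 9.438 units/hr
Concentration = 110 units ÷ 40 mL = 2.75 units/mL
Rate = 9.438 units/hr ÷ 2.75 units/mL = 3.432 mL/hr
Volume infused so far = 3.432 mL/hr × 6.1 hr = 20.9352 mL
Volume remaining = 40 − 20.9352 = 19.0648 mL
New rate:
Dose = 0.032 units/kg/hr × 85.8 kg = 2.7456 units/hr
Rate = 2.7456 units/hr ÷ 2.75 units/mL = 0.9984 mL/hr
Time remaining = 19.0648 mL ÷ 0.9984 mL/hr = 19.09535 hr

19.1 hours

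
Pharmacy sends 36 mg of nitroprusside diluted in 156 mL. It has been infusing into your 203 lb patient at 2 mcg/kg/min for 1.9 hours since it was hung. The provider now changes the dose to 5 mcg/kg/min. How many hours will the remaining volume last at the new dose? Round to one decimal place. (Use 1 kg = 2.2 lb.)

Initial rate:
Weight = 203 lb ÷ 2.2 lb/kg = 92.27273 kg
Dose = 2 mcg/kg/min × 92.27273 kg = 184.5455 mcg/min
184.5455 mcg/min × 60 min/hr = 11072.73 mcg/hr
Concentration = 36 mg ÷ 156 mL = 0.2307692 mg/mL = 230.7692 mcg/mL
Rate = 11072.73 mcg/hr ÷ 230.7692 mcg/mL = 47.98182 mL/hr
Volume infused so far = 47.98182 mL/hr × 1.9 hr = 91.16545 mL
Volume remaining = 156 − 91.16545 = 64.83455 mL
New rate:
Dose = 5 mcg/kg/min × 92.27273 kg = 461.3636 mcg/min
461.3636 mcg/min × 60 min/hr = 27681.82 mcg/hr
Rate = 27681.82 mcg/hr ÷ 230.7692 mcg/mL = 119.9545 mL/hr
Time remaining = 64.83455 mL ÷ 119.9545 mL/hr = 0.5404926 hr

0.5 hours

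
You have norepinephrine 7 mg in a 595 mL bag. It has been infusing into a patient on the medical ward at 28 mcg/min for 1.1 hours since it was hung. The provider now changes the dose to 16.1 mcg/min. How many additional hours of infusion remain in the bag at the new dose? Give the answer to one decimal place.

Initial rate:
28 mcg/min × 60 min/hr = 1680 mcg/hr
Concentration = 7 mg ÷ 595 mL = 0.01176471 mg/mL = 11.76471 mcg/mL
Rate = 1680 mcg/hr ÷ 11.76471 mcg/mL = 142.8 mL/hr
Volume infused so far = 142.8 mL/hr × 1.1 hr = 157.08 mL
Volume remaining = 595 − 157.08 = 437.92 mL
New rate:
16.1 mcg/min × 60 min/hr = 966 mcg/hr
Rate = 966 mcg/hr ÷ 11.76471 mcg/mL = 82.11 mL/hr
Time remaining = 437.92 mL ÷ 82.11 mL/hr = 5.333333 hr

5.3 hours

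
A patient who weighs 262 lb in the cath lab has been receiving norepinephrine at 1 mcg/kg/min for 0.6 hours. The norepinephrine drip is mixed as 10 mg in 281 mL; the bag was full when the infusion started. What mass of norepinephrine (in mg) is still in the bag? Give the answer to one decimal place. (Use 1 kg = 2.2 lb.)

Weight = 262 lb ÷ 2.2 lb/kg = 119.0909 kg
Dose = 1 mcg/kg/min × 119.0909 kg = 119.0909 mcg/min
119.0909 mcg/min × 60 min/hr = 7145.455 mcg/hr
Concentration = 10 mg ÷ 281 mL = 0.03558719 mg/mL = 35.58719 mcg/mL
Rate = 7145.455 mcg/hr ÷ 35.58719 mcg/mL = 200.7873 mL/hr
Volume infused = 200.7873 mL/hr × 0.6 hr = 120.4724 mL
Volume remaining = 281 − 120.4724 = 160.5276 mL
Drug remaining = 160.5276 mL × 35.58719 mcg/mL = 5712.727 mcg = 5.712727 mg

5.7 mg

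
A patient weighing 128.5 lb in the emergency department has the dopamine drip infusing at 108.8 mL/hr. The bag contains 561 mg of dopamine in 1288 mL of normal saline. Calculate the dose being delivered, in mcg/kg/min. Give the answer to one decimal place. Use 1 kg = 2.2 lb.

Weight = 128.5 lb ÷ 2.2 lb/kg = 58.40909 kg
Concentration = 561 mg ÷ 1288 mL = 0.435559 mg/mL = 435.559 mcg/mL
Drug rate = 108.8 mL/hr × 435.559 mcg/mL = 47388.82 mcg/hr
47388.82 mcg/hr ÷ 60 min/hr = 789.8137 mcg/min
789.8137 mcg/min ÷ 58.40909 kg = 13.5221 mcg/kg/min

13.5 mcg/kg/min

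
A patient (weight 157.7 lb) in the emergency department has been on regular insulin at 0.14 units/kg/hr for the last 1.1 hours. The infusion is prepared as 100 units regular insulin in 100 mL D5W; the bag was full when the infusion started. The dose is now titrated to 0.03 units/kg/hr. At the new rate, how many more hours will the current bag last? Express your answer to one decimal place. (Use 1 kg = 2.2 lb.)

41.4 hours

Initial rate:
Weight = 157.7 lb ÷ 2.2 lb/kg = 71.68182 kg
Dose = 0.14 units/kg/hr × 71.68182 kg = 10.03545 units/hr
Concentration = 100 units ÷ 100 mL = 1 units/mL
Rate = 10.03545 units/hr ÷ 1 units/mL = 10.03545 mL/hr
Volume infused so far = 10.03545 mL/hr × 1.1 hr = 11.039 mL
Volume remaining = 100 − 11.039 = 88.961 mL
New rate:
Dose = 0.03 units/kg/hr × 71.68182 kg = 2.150455 units/hr
Rate = 2.150455 units/hr ÷ 1 units/mL = 2.150455 mL/hr
Time remaining = 88.961 mL ÷ 2.150455 mL/hr = 41.36846 hr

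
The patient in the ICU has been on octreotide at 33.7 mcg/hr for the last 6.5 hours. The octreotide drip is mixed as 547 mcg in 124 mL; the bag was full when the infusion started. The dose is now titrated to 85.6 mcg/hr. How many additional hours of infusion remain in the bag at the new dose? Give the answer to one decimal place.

3.8 hours

Initial rate:
Concentration = 547 mcg ÷ 124 mL = 4.41129 mcg/mL
Rate = 33.7 mcg/hr ÷ 4.41129 mcg/mL = 7.639488 mL/hr
Volume infused so far = 7.639488 mL/hr × 6.5 hr = 49.65667 mL
Volume remaining = 124 − 49.65667 = 74.34333 mL
New rate:
Rate = 85.6 mcg/hr ÷ 4.41129 mcg/mL = 19.40475 mL/hr
Time remaining = 74.34333 mL ÷ 19.40475 mL/hr = 3.831192 hr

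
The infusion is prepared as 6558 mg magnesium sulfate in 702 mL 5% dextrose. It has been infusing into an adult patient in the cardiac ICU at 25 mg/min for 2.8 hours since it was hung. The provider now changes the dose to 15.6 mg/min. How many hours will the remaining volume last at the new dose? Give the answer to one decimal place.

Initial rate:
25 mg/min × 60 min/hr = 1500 mg/hr
Concentration = 6558 mg ÷ 702 mL = 9.34188 mg/mL
Rate = 1500 mg/hr ÷ 9.34188 mg/mL = 160.5672 mL/hr
Volume infused so far = 160.5672 mL/hr × 2.8 hr = 449.5883 mL
Volume remaining = 702 − 449.5883 = 252.4117 mL
New rate:
15.6 mg/min × 60 min/hr = 936 mg/hr
Rate = 936 mg/hr ÷ 9.34188 mg/mL = 100.194 mL/hr
Time remaining = 252.4117 mL ÷ 100.194 mL/hr = 2.519231 hr

2.5 hours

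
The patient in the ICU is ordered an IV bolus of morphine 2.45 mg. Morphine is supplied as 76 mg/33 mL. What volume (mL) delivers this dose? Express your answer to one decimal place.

Concentration = 76 mg ÷ 33 mL = 2.30303 mg/mL
Volume = 2.45 mg ÷ 2.30303 mg/mL = 1.063816 mL

1.1 mL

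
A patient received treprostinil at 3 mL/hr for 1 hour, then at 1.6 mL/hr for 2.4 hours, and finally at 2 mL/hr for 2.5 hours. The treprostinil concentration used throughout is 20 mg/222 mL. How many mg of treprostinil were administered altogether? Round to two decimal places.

1.07 mg

Concentration = 20 mg ÷ 222 mL = 0.09009009 mg/mL
Stage 1: 3 mL/hr × 1 hr = 3 mL → 3 mL × 0.09009009 mg/mL = 0.2702703 mg
Stage 2: 1.6 mL/hr × 2.4 hr = 3.84 mL → 3.84 mL × 0.09009009 mg/mL = 0.3459459 mg
Stage 3: 2 mL/hr × 2.5 hr = 5 mL → 5 mL × 0.09009009 mg/mL = 0.4504505 mg
Total = 0.2702703 + 0.3459459 + 0.4504505 = 1.066667 mg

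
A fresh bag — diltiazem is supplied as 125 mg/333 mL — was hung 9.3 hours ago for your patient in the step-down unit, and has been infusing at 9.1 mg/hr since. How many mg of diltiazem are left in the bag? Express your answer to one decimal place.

40.4 mg

Concentration = 125 mg ÷ 333 mL = 0.3753754 mg/mL
Rate = 9.1 mg/hr ÷ 0.3753754 mg/mL = 24.2424 mL/hr
Volume infused = 24.2424 mL/hr × 9.3 hr = 225.4543 mL
Volume remaining = 333 − 225.4543 = 107.5457 mL
Drug remaining = 107.5457 mL × 0.3753754 mg/mL = 40.37 mg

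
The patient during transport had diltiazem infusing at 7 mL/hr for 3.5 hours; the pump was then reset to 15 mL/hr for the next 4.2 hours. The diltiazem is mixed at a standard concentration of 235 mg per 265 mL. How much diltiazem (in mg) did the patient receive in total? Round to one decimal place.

Concentration = 235 mg ÷ 265 mL = 0.8867925 mg/mL
Stage 1: 7 mL/hr × 3.5 hr = 24.5 mL → 24.5 mL × 0.8867925 mg/mL = 21.72642 mg
Stage 2: 15 mL/hr × 4.2 hr = 63 mL → 63 mL × 0.8867925 mg/mL = 55.86792 mg
Total = 21.72642 + 55.86792 = 77.59434 mg

77.6 mg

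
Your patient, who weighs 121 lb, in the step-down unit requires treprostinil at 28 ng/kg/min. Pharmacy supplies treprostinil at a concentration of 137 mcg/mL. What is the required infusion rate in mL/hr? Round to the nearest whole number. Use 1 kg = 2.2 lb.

Weight = 121 lb ÷ 2.2 lb/kg = 55 kg
Dose = 28 ng/kg/min × 55 kg = 1540 ng/min
1540 ng/min × 60 min/hr = 92400 ng/hr
Concentration = 137 mcg/mL = 137000 ng/mL
Rate = 92400 ng/hr ÷ 137000 ng/mL = 0.6744526 mL/hr

1 mL/hr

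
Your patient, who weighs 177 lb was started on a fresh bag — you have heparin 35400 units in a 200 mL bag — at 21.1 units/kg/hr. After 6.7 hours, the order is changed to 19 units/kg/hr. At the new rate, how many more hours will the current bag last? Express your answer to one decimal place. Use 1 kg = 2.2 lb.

Initial rate:
Weight = 177 lb ÷ 2.2 lb/kg = 80.45455 kg
Dose = 21.1 units/kg/hr × 80.45455 kg = 1697.591 units/hr
Concentration = 35400 units ÷ 200 mL = 177 units/mL
Rate = 1697.591 units/hr ÷ 177 units/mL = 9.590909 mL/hr
Volume infused so far = 9.590909 mL/hr × 6.7 hr = 64.25909 mL
Volume remaining = 200 − 64.25909 = 135.7409 mL
New rate:
Dose = 19 units/kg/hr × 80.45455 kg = 1528.636 units/hr
Rate = 1528.636 units/hr ÷ 177 units/mL = 8.636364 mL/hr
Time remaining = 135.7409 mL ÷ 8.636364 mL/hr = 15.71737 hr

15.7 hours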